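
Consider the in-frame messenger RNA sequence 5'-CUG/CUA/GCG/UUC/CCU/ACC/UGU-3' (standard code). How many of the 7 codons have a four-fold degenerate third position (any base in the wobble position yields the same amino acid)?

Codon 1 CUG (Leu): third position 4-fold.
Codon 2 CUA (Leu): third position 4-fold.
Codon 3 GCG (Ala): third position 4-fold.
Codon 4 UUC (Phe): third position 2-fold.
Codon 5 CCU (Pro): third position 4-fold.
Codon 6 ACC (Thr): third position 4-fold.
Codon 7 UGU (Cys): third position 2-fold.
Four-fold degenerate third positions: 5.

5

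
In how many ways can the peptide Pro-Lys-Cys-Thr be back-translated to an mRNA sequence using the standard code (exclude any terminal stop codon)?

64

Pro: 4 codons.
Lys: 2 codons.
Cys: 2 codons.
Thr: 4 codons.
4 × 2 × 2 × 4 = 64.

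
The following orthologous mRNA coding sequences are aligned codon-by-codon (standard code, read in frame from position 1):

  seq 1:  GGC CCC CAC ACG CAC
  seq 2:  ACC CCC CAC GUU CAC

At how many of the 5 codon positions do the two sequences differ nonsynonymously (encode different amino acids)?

2

Codon 1: GGC Gly / ACC Thr — nonsynonymous.
Codon 2: CCC Pro / CCC Pro — identical.
Codon 3: CAC His / CAC His — identical.
Codon 4: ACG Thr / GUU Val — nonsynonymous.
Codon 5: CAC His / CAC His — identical.
Nonsynonymous differences: 2.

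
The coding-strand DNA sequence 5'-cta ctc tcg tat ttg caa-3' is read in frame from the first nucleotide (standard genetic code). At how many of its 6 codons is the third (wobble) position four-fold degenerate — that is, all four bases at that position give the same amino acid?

3

Codon 1 CTA (Leu): third position 4-fold.
Codon 2 CTC (Leu): third position 4-fold.
Codon 3 TCG (Ser): third position 4-fold.
Codon 4 TAT (Tyr): third position 2-fold.
Codon 5 TTG (Leu): third position 2-fold.
Codon 6 CAA (Gln): third position 2-fold.
Four-fold degenerate third positions: 3.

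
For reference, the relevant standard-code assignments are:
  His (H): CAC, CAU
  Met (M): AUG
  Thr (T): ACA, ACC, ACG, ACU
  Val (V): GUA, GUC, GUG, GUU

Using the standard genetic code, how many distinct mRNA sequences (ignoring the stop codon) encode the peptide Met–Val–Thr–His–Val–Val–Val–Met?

2048

Met: 1 codon.
Val: 4 codons.
Thr: 4 codons.
His: 2 codons.
Val: 4 codons.
Val: 4 codons.
Val: 4 codons.
Met: 1 codon.
1 × 4 × 4 × 2 × 4 × 4 × 4 × 1 = 2048.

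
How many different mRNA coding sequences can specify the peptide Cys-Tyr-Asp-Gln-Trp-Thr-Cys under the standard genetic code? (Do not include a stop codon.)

Cys: 2 codons.
Tyr: 2 codons.
Asp: 2 codons.
Gln: 2 codons.
Trp: 1 codon.
Thr: 4 codons.
Cys: 2 codons.
2 × 2 × 2 × 2 × 1 × 4 × 2 = 128.

128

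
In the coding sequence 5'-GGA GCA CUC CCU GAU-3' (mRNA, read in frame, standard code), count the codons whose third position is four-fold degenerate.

Codon 1 GGA (Gly): third position 4-fold.
Codon 2 GCA (Ala): third position 4-fold.
Codon 3 CUC (Leu): third position 4-fold.
Codon 4 CCU (Pro): third position 4-fold.
Codon 5 GAU (Asp): third position 2-fold.
Four-fold degenerate third positions: 4.

4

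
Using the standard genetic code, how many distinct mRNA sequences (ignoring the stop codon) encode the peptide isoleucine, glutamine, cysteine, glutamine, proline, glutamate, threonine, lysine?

Ile: 3 codons.
Gln: 2 codons.
Cys: 2 codons.
Gln: 2 codons.
Pro: 4 codons.
Glu: 2 codons.
Thr: 4 codons.
Lys: 2 codons.
3 × 2 × 2 × 2 × 4 × 2 × 4 × 2 = 1536.

1536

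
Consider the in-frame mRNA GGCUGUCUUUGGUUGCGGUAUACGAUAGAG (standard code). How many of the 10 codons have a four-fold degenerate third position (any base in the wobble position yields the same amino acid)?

Codon 1 GGC (Gly): third position 4-fold.
Codon 2 UGU (Cys): third position 2-fold.
Codon 3 CUU (Leu): third position 4-fold.
Codon 4 UGG (Trp): third position 1-fold.
Codon 5 UUG (Leu): third position 2-fold.
Codon 6 CGG (Arg): third position 4-fold.
Codon 7 UAU (Tyr): third position 2-fold.
Codon 8 ACG (Thr): third position 4-fold.
Codon 9 AUA (Ile): third position 3-fold.
Codon 10 GAG (Glu): third position 2-fold.
Four-fold degenerate third positions: 4.

4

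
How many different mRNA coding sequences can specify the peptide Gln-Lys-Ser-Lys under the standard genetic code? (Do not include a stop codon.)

48

Gln: 2 codons.
Lys: 2 codons.
Ser: 6 codons.
Lys: 2 codons.
2 × 2 × 6 × 2 = 48.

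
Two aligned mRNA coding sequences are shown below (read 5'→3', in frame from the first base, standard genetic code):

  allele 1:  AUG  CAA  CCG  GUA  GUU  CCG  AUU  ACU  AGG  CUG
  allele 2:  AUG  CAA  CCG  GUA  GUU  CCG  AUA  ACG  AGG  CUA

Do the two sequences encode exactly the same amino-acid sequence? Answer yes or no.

Codon 1: AUG Met / AUG Met — identical.
Codon 2: CAA Gln / CAA Gln — identical.
Codon 3: CCG Pro / CCG Pro — identical.
Codon 4: GUA Val / GUA Val — identical.
Codon 5: GUU Val / GUU Val — identical.
Codon 6: CCG Pro / CCG Pro — identical.
Codon 7: AUU Ile / AUA Ile — synonymous.
Codon 8: ACU Thr / ACG Thr — synonymous.
Codon 9: AGG Arg / AGG Arg — identical.
Codon 10: CUG Leu / CUA Leu — synonymous.
Nonsynonymous differences: 0 → same protein.

yes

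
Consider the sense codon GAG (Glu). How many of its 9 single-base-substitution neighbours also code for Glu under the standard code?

Position 1: none → 0 synonymous.
Position 2: none → 0 synonymous.
Position 3: GAA → 1 synonymous.
Total: 0 + 0 + 1 = 1.

1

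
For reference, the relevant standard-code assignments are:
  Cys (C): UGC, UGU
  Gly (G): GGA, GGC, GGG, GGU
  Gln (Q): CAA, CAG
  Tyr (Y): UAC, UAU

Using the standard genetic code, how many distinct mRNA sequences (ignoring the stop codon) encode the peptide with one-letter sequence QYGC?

32

Gln: 2 codons.
Tyr: 2 codons.
Gly: 4 codons.
Cys: 2 codons.
2 × 2 × 4 × 2 = 32.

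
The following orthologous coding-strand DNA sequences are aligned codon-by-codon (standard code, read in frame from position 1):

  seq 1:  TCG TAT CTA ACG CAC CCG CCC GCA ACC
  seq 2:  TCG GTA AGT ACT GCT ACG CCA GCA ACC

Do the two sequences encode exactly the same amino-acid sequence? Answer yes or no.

no

Codon 1: TCG Ser / TCG Ser — identical.
Codon 2: TAT Tyr / GTA Val — nonsynonymous.
Codon 3: CTA Leu / AGT Ser — nonsynonymous.
Codon 4: ACG Thr / ACT Thr — synonymous.
Codon 5: CAC His / GCT Ala — nonsynonymous.
Codon 6: CCG Pro / ACG Thr — nonsynonymous.
Codon 7: CCC Pro / CCA Pro — synonymous.
Codon 8: GCA Ala / GCA Ala — identical.
Codon 9: ACC Thr / ACC Thr — identical.
Nonsynonymous differences: 4 → different protein.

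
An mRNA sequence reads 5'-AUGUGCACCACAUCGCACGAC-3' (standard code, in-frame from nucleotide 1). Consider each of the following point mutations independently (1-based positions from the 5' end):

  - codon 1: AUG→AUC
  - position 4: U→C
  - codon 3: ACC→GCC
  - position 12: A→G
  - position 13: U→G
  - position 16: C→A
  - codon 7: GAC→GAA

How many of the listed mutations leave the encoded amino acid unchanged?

Codon 1: AUG (Met) → AUC (Ile) — missense.
Codon 2: UGC (Cys) → CGC (Arg) — missense.
Codon 3: ACC (Thr) → GCC (Ala) — missense.
Codon 4: ACA (Thr) → ACG (Thr) — synonymous.
Codon 5: UCG (Ser) → GCG (Ala) — missense.
Codon 6: CAC (His) → AAC (Asn) — missense.
Codon 7: GAC (Asp) → GAA (Glu) — missense.
Synonymous: 1 of 7.

1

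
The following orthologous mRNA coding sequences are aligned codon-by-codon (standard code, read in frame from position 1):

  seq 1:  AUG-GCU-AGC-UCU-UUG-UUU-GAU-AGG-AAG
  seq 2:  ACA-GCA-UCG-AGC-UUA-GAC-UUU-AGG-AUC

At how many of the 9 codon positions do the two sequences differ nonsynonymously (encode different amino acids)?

4

Codon 1: AUG Met / ACA Thr — nonsynonymous.
Codon 2: GCU Ala / GCA Ala — synonymous.
Codon 3: AGC Ser / UCG Ser — synonymous.
Codon 4: UCU Ser / AGC Ser — synonymous.
Codon 5: UUG Leu / UUA Leu — synonymous.
Codon 6: UUU Phe / GAC Asp — nonsynonymous.
Codon 7: GAU Asp / UUU Phe — nonsynonymous.
Codon 8: AGG Arg / AGG Arg — identical.
Codon 9: AAG Lys / AUC Ile — nonsynonymous.
Nonsynonymous differences: 4.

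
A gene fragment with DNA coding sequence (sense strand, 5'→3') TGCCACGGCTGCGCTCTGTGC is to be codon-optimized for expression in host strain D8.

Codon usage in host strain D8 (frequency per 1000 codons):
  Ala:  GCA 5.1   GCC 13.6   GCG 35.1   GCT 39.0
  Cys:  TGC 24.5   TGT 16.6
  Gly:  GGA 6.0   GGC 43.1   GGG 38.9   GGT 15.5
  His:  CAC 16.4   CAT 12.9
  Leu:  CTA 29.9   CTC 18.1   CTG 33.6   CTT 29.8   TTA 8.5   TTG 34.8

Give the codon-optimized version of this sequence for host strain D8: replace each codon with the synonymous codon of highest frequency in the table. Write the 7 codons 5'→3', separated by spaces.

Codon 1 (Cys): best is TGC at 24.5.
Codon 2 (His): best is CAC at 16.4.
Codon 3 (Gly): best is GGC at 43.1.
Codon 4 (Cys): best is TGC at 24.5.
Codon 5 (Ala): best is GCT at 39.0.
Codon 6 (Leu): best is TTG at 34.8.
Codon 7 (Cys): best is TGC at 24.5.

TGC CAC GGC TGC GCT TTG TGC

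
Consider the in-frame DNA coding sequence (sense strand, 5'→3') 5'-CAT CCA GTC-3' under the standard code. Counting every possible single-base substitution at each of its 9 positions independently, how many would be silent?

7

Codon 1 (CAT, His): 1 synonymous substitution.
Codon 2 (CCA, Pro): 3 synonymous substitutions.
Codon 3 (GTC, Val): 3 synonymous substitutions.
Total: 1 + 3 + 3 = 7.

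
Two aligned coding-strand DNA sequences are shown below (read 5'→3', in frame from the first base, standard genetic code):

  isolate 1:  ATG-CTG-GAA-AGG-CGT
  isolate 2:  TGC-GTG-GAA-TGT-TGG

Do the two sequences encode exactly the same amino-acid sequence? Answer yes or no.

Codon 1: ATG Met / TGC Cys — nonsynonymous.
Codon 2: CTG Leu / GTG Val — nonsynonymous.
Codon 3: GAA Glu / GAA Glu — identical.
Codon 4: AGG Arg / TGT Cys — nonsynonymous.
Codon 5: CGT Arg / TGG Trp — nonsynonymous.
Nonsynonymous differences: 4 → different protein.

no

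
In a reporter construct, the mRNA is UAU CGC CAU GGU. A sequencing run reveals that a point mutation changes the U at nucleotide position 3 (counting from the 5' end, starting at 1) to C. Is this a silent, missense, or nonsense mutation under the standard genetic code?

Position 3 falls in codon 1: UAU → Tyr.
After the substitution the codon is UAC → Tyr.
Both encode Tyr, so the change is synonymous.

silent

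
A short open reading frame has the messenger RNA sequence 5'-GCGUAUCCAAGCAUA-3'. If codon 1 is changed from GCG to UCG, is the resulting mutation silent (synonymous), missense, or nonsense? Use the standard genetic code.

Position 1 falls in codon 1: GCG → Ala.
After the substitution the codon is UCG → Ser.
Ala ≠ Ser, so this is a missense mutation.

missense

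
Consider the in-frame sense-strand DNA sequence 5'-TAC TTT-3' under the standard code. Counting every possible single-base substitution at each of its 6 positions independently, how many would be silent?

Codon 1 (TAC, Tyr): 1 synonymous substitution.
Codon 2 (TTT, Phe): 1 synonymous substitution.
Total: 1 + 1 = 2.

2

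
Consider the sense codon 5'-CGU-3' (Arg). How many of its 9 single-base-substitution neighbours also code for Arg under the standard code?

Position 1: none → 0 synonymous.
Position 2: none → 0 synonymous.
Position 3: CGC, CGA, CGG → 3 synonymous.
Total: 0 + 0 + 3 = 3.

3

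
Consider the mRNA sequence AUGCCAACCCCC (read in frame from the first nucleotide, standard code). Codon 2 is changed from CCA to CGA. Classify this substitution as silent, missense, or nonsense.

missense

Position 5 falls in codon 2: CCA → Pro.
After the substitution the codon is CGA → Arg.
Pro ≠ Arg, so this is a missense mutation.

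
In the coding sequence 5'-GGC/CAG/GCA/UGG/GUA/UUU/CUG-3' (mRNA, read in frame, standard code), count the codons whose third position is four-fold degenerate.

Codon 1 GGC (Gly): third position 4-fold.
Codon 2 CAG (Gln): third position 2-fold.
Codon 3 GCA (Ala): third position 4-fold.
Codon 4 UGG (Trp): third position 1-fold.
Codon 5 GUA (Val): third position 4-fold.
Codon 6 UUU (Phe): third position 2-fold.
Codon 7 CUG (Leu): third position 4-fold.
Four-fold degenerate third positions: 4.

4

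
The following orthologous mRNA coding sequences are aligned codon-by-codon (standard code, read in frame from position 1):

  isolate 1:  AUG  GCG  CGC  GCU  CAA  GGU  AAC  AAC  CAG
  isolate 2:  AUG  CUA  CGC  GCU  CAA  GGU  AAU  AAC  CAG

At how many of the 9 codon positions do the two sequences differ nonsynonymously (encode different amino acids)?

1

Codon 1: AUG Met / AUG Met — identical.
Codon 2: GCG Ala / CUA Leu — nonsynonymous.
Codon 3: CGC Arg / CGC Arg — identical.
Codon 4: GCU Ala / GCU Ala — identical.
Codon 5: CAA Gln / CAA Gln — identical.
Codon 6: GGU Gly / GGU Gly — identical.
Codon 7: AAC Asn / AAU Asn — synonymous.
Codon 8: AAC Asn / AAC Asn — identical.
Codon 9: CAG Gln / CAG Gln — identical.
Nonsynonymous differences: 1.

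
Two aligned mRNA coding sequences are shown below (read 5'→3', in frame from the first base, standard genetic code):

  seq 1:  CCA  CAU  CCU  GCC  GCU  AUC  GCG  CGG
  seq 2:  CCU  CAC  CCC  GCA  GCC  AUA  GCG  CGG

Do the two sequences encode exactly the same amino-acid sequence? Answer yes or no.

yes

Codon 1: CCA Pro / CCU Pro — synonymous.
Codon 2: CAU His / CAC His — synonymous.
Codon 3: CCU Pro / CCC Pro — synonymous.
Codon 4: GCC Ala / GCA Ala — synonymous.
Codon 5: GCU Ala / GCC Ala — synonymous.
Codon 6: AUC Ile / AUA Ile — synonymous.
Codon 7: GCG Ala / GCG Ala — identical.
Codon 8: CGG Arg / CGG Arg — identical.
Nonsynonymous differences: 0 → same protein.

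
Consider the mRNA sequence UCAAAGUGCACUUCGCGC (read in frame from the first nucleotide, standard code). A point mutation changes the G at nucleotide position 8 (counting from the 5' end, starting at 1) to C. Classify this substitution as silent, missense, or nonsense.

missense

Position 8 falls in codon 3: UGC → Cys.
After the substitution the codon is UCC → Ser.
Cys ≠ Ser, so this is a missense mutation.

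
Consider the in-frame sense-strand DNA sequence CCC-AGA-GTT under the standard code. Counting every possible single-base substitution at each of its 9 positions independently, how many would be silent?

8

Codon 1 (CCC, Pro): 3 synonymous substitutions.
Codon 2 (AGA, Arg): 2 synonymous substitutions.
Codon 3 (GTT, Val): 3 synonymous substitutions.
Total: 3 + 2 + 3 = 8.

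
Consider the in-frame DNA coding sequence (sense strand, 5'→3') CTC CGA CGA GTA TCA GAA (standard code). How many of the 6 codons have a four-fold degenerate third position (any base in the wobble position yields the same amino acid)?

5

Codon 1 CTC (Leu): third position 4-fold.
Codon 2 CGA (Arg): third position 4-fold.
Codon 3 CGA (Arg): third position 4-fold.
Codon 4 GTA (Val): third position 4-fold.
Codon 5 TCA (Ser): third position 4-fold.
Codon 6 GAA (Glu): third position 2-fold.
Four-fold degenerate third positions: 5.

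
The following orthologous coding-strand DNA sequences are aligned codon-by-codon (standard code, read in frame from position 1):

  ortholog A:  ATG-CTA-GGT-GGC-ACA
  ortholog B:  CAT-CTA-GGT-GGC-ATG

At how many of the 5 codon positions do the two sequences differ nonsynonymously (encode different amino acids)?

Codon 1: ATG Met / CAT His — nonsynonymous.
Codon 2: CTA Leu / CTA Leu — identical.
Codon 3: GGT Gly / GGT Gly — identical.
Codon 4: GGC Gly / GGC Gly — identical.
Codon 5: ACA Thr / ATG Met — nonsynonymous.
Nonsynonymous differences: 2.

2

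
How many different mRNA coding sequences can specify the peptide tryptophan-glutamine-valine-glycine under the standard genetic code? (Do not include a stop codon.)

Trp: 1 codon.
Gln: 2 codons.
Val: 4 codons.
Gly: 4 codons.
1 × 2 × 4 × 4 = 32.

32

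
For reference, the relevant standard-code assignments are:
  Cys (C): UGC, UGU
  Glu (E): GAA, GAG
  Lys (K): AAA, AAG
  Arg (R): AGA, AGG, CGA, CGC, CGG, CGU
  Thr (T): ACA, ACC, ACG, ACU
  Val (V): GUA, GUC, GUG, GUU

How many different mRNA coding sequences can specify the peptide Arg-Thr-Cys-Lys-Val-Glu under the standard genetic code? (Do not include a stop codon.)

Arg: 6 codons.
Thr: 4 codons.
Cys: 2 codons.
Lys: 2 codons.
Val: 4 codons.
Glu: 2 codons.
6 × 4 × 2 × 2 × 4 × 2 = 768.

768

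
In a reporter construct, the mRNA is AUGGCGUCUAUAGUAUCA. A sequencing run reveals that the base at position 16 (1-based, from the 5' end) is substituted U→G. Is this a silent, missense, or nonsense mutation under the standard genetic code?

Position 16 falls in codon 6: UCA → Ser.
After the substitution the codon is GCA → Ala.
Ser ≠ Ala, so this is a missense mutation.

missense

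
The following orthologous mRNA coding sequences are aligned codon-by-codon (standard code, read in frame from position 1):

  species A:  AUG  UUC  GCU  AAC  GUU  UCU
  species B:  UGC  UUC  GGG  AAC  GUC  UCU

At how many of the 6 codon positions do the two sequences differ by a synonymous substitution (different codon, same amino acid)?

1

Codon 1: AUG Met / UGC Cys — nonsynonymous.
Codon 2: UUC Phe / UUC Phe — identical.
Codon 3: GCU Ala / GGG Gly — nonsynonymous.
Codon 4: AAC Asn / AAC Asn — identical.
Codon 5: GUU Val / GUC Val — synonymous.
Codon 6: UCU Ser / UCU Ser — identical.
Synonymous differences: 1.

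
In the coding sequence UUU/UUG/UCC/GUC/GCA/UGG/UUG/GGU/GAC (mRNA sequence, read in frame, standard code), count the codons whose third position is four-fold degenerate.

Codon 1 UUU (Phe): third position 2-fold.
Codon 2 UUG (Leu): third position 2-fold.
Codon 3 UCC (Ser): third position 4-fold.
Codon 4 GUC (Val): third position 4-fold.
Codon 5 GCA (Ala): third position 4-fold.
Codon 6 UGG (Trp): third position 1-fold.
Codon 7 UUG (Leu): third position 2-fold.
Codon 8 GGU (Gly): third position 4-fold.
Codon 9 GAC (Asp): third position 2-fold.
Four-fold degenerate third positions: 4.

4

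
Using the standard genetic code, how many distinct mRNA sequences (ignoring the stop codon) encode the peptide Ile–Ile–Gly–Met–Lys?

Ile: 3 codons.
Ile: 3 codons.
Gly: 4 codons.
Met: 1 codon.
Lys: 2 codons.
3 × 3 × 4 × 1 × 2 = 72.

72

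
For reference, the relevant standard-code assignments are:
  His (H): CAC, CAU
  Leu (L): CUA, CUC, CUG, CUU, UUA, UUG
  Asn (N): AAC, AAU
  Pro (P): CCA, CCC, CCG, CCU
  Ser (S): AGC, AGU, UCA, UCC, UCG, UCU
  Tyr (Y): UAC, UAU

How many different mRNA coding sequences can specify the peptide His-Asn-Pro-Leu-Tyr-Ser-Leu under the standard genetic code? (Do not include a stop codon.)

6912

His: 2 codons.
Asn: 2 codons.
Pro: 4 codons.
Leu: 6 codons.
Tyr: 2 codons.
Ser: 6 codons.
Leu: 6 codons.
2 × 2 × 4 × 6 × 2 × 6 × 6 = 6912.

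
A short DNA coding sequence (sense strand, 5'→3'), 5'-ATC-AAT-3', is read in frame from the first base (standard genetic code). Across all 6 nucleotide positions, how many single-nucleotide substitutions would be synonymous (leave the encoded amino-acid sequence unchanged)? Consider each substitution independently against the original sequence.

3

Codon 1 (ATC, Ile): 2 synonymous substitutions.
Codon 2 (AAT, Asn): 1 synonymous substitution.
Total: 2 + 1 = 3.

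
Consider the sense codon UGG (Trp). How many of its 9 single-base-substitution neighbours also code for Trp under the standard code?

0

Position 1: none → 0 synonymous.
Position 2: none → 0 synonymous.
Position 3: none → 0 synonymous.
Total: 0 + 0 + 0 = 0.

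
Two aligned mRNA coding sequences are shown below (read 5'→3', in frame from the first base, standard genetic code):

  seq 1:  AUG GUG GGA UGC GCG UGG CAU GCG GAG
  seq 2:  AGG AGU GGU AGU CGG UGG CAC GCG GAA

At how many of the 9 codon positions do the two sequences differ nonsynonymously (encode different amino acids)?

4

Codon 1: AUG Met / AGG Arg — nonsynonymous.
Codon 2: GUG Val / AGU Ser — nonsynonymous.
Codon 3: GGA Gly / GGU Gly — synonymous.
Codon 4: UGC Cys / AGU Ser — nonsynonymous.
Codon 5: GCG Ala / CGG Arg — nonsynonymous.
Codon 6: UGG Trp / UGG Trp — identical.
Codon 7: CAU His / CAC His — synonymous.
Codon 8: GCG Ala / GCG Ala — identical.
Codon 9: GAG Glu / GAA Glu — synonymous.
Nonsynonymous differences: 4.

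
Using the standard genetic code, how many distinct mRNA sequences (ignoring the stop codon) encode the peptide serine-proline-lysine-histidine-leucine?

576

Ser: 6 codons.
Pro: 4 codons.
Lys: 2 codons.
His: 2 codons.
Leu: 6 codons.
6 × 4 × 2 × 2 × 6 = 576.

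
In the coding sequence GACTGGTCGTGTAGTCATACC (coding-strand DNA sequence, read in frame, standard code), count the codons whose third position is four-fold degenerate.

Codon 1 GAC (Asp): third position 2-fold.
Codon 2 TGG (Trp): third position 1-fold.
Codon 3 TCG (Ser): third position 4-fold.
Codon 4 TGT (Cys): third position 2-fold.
Codon 5 AGT (Ser): third position 2-fold.
Codon 6 CAT (His): third position 2-fold.
Codon 7 ACC (Thr): third position 4-fold.
Four-fold degenerate third positions: 2.

2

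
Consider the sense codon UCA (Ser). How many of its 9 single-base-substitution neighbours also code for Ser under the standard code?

3

Position 1: none → 0 synonymous.
Position 2: none → 0 synonymous.
Position 3: UCU, UCC, UCG → 3 synonymous.
Total: 0 + 0 + 3 = 3.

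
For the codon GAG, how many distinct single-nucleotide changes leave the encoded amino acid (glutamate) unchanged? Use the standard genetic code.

1

Position 1: none → 0 synonymous.
Position 2: none → 0 synonymous.
Position 3: GAA → 1 synonymous.
Total: 0 + 0 + 1 = 1.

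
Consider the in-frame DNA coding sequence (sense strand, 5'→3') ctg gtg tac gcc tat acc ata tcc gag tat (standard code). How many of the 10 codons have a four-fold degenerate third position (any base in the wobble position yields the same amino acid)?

Codon 1 CTG (Leu): third position 4-fold.
Codon 2 GTG (Val): third position 4-fold.
Codon 3 TAC (Tyr): third position 2-fold.
Codon 4 GCC (Ala): third position 4-fold.
Codon 5 TAT (Tyr): third position 2-fold.
Codon 6 ACC (Thr): third position 4-fold.
Codon 7 ATA (Ile): third position 3-fold.
Codon 8 TCC (Ser): third position 4-fold.
Codon 9 GAG (Glu): third position 2-fold.
Codon 10 TAT (Tyr): third position 2-fold.
Four-fold degenerate third positions: 5.

5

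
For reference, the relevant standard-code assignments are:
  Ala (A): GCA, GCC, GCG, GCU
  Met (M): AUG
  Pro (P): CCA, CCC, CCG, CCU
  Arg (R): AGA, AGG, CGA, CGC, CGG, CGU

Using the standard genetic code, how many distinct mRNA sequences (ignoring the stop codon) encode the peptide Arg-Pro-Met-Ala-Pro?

384

Arg: 6 codons.
Pro: 4 codons.
Met: 1 codon.
Ala: 4 codons.
Pro: 4 codons.
6 × 4 × 1 × 4 × 4 = 384.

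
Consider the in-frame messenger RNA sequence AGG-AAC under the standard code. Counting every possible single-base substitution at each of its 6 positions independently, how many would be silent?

Codon 1 (AGG, Arg): 2 synonymous substitutions.
Codon 2 (AAC, Asn): 1 synonymous substitution.
Total: 2 + 1 = 3.

3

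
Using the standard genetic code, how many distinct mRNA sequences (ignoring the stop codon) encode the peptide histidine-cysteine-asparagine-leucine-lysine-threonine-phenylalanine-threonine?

3072

His: 2 codons.
Cys: 2 codons.
Asn: 2 codons.
Leu: 6 codons.
Lys: 2 codons.
Thr: 4 codons.
Phe: 2 codons.
Thr: 4 codons.
2 × 2 × 2 × 6 × 2 × 4 × 2 × 4 = 3072.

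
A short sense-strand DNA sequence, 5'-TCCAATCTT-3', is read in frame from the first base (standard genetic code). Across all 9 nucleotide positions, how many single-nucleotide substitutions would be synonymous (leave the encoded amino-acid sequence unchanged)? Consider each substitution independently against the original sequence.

7

Codon 1 (TCC, Ser): 3 synonymous substitutions.
Codon 2 (AAT, Asn): 1 synonymous substitution.
Codon 3 (CTT, Leu): 3 synonymous substitutions.
Total: 3 + 1 + 3 = 7.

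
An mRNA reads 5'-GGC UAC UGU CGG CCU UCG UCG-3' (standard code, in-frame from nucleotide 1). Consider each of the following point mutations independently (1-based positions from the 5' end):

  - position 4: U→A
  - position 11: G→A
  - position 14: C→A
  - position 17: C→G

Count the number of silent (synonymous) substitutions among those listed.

Codon 2: UAC (Tyr) → AAC (Asn) — missense.
Codon 4: CGG (Arg) → CAG (Gln) — missense.
Codon 5: CCU (Pro) → CAU (His) — missense.
Codon 6: UCG (Ser) → UGG (Trp) — missense.
Synonymous: 0 of 4.

0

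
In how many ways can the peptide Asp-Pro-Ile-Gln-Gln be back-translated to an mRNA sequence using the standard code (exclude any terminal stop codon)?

Asp: 2 codons.
Pro: 4 codons.
Ile: 3 codons.
Gln: 2 codons.
Gln: 2 codons.
2 × 4 × 3 × 2 × 2 = 96.

96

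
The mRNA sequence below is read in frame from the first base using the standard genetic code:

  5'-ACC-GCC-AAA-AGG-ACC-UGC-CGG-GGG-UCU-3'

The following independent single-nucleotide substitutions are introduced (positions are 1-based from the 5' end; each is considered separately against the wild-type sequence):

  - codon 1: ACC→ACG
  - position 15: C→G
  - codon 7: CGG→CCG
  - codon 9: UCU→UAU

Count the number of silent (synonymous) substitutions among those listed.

2

Codon 1: ACC (Thr) → ACG (Thr) — synonymous.
Codon 5: ACC (Thr) → ACG (Thr) — synonymous.
Codon 7: CGG (Arg) → CCG (Pro) — missense.
Codon 9: UCU (Ser) → UAU (Tyr) — missense.
Synonymous: 2 of 4.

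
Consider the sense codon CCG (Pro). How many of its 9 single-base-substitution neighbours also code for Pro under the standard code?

3

Position 1: none → 0 synonymous.
Position 2: none → 0 synonymous.
Position 3: CCU, CCC, CCA → 3 synonymous.
Total: 0 + 0 + 3 = 3.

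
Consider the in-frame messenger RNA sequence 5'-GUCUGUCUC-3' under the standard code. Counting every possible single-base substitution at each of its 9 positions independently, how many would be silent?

7

Codon 1 (GUC, Val): 3 synonymous substitutions.
Codon 2 (UGU, Cys): 1 synonymous substitution.
Codon 3 (CUC, Leu): 3 synonymous substitutions.
Total: 3 + 1 + 3 = 7.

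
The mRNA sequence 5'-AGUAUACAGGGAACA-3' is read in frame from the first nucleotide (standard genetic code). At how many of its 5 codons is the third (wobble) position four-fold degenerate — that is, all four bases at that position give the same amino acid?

Codon 1 AGU (Ser): third position 2-fold.
Codon 2 AUA (Ile): third position 3-fold.
Codon 3 CAG (Gln): third position 2-fold.
Codon 4 GGA (Gly): third position 4-fold.
Codon 5 ACA (Thr): third position 4-fold.
Four-fold degenerate third positions: 2.

2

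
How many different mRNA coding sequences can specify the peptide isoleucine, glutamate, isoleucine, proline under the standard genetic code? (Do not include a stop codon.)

72

Ile: 3 codons.
Glu: 2 codons.
Ile: 3 codons.
Pro: 4 codons.
3 × 2 × 3 × 4 = 72.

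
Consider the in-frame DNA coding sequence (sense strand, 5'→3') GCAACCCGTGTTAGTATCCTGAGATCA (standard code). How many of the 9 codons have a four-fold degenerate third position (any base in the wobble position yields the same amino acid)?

Codon 1 GCA (Ala): third position 4-fold.
Codon 2 ACC (Thr): third position 4-fold.
Codon 3 CGT (Arg): third position 4-fold.
Codon 4 GTT (Val): third position 4-fold.
Codon 5 AGT (Ser): third position 2-fold.
Codon 6 ATC (Ile): third position 3-fold.
Codon 7 CTG (Leu): third position 4-fold.
Codon 8 AGA (Arg): third position 2-fold.
Codon 9 TCA (Ser): third position 4-fold.
Four-fold degenerate third positions: 6.

6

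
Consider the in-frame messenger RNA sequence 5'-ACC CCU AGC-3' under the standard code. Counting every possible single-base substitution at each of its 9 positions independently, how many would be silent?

Codon 1 (ACC, Thr): 3 synonymous substitutions.
Codon 2 (CCU, Pro): 3 synonymous substitutions.
Codon 3 (AGC, Ser): 1 synonymous substitution.
Total: 3 + 3 + 1 = 7.

7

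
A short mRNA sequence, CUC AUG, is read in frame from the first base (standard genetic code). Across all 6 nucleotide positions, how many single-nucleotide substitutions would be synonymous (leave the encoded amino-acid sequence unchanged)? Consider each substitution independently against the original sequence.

Codon 1 (CUC, Leu): 3 synonymous substitutions.
Codon 2 (AUG, Met): 0 synonymous substitutions.
Total: 3 + 0 = 3.

3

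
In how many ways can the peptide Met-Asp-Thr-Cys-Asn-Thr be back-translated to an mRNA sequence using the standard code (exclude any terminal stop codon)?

128

Met: 1 codon.
Asp: 2 codons.
Thr: 4 codons.
Cys: 2 codons.
Asn: 2 codons.
Thr: 4 codons.
1 × 2 × 4 × 2 × 2 × 4 = 128.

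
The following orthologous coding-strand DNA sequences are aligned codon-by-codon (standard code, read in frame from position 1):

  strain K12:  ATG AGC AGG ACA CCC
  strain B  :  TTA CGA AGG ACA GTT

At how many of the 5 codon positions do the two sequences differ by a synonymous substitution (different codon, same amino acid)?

Codon 1: ATG Met / TTA Leu — nonsynonymous.
Codon 2: AGC Ser / CGA Arg — nonsynonymous.
Codon 3: AGG Arg / AGG Arg — identical.
Codon 4: ACA Thr / ACA Thr — identical.
Codon 5: CCC Pro / GTT Val — nonsynonymous.
Synonymous differences: 0.

0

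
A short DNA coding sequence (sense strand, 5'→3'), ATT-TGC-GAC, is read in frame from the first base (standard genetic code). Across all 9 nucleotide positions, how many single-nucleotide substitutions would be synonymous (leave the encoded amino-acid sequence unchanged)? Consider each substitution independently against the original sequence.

4

Codon 1 (ATT, Ile): 2 synonymous substitutions.
Codon 2 (TGC, Cys): 1 synonymous substitution.
Codon 3 (GAC, Asp): 1 synonymous substitution.
Total: 2 + 1 + 1 = 4.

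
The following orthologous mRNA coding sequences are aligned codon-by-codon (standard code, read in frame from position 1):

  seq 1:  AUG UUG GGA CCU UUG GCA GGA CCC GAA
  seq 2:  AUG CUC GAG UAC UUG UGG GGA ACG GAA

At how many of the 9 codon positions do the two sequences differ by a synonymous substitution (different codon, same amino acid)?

1

Codon 1: AUG Met / AUG Met — identical.
Codon 2: UUG Leu / CUC Leu — synonymous.
Codon 3: GGA Gly / GAG Glu — nonsynonymous.
Codon 4: CCU Pro / UAC Tyr — nonsynonymous.
Codon 5: UUG Leu / UUG Leu — identical.
Codon 6: GCA Ala / UGG Trp — nonsynonymous.
Codon 7: GGA Gly / GGA Gly — identical.
Codon 8: CCC Pro / ACG Thr — nonsynonymous.
Codon 9: GAA Glu / GAA Glu — identical.
Synonymous differences: 1.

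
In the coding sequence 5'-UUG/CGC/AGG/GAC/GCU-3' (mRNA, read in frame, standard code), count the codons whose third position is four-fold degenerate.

Codon 1 UUG (Leu): third position 2-fold.
Codon 2 CGC (Arg): third position 4-fold.
Codon 3 AGG (Arg): third position 2-fold.
Codon 4 GAC (Asp): third position 2-fold.
Codon 5 GCU (Ala): third position 4-fold.
Four-fold degenerate third positions: 2.

2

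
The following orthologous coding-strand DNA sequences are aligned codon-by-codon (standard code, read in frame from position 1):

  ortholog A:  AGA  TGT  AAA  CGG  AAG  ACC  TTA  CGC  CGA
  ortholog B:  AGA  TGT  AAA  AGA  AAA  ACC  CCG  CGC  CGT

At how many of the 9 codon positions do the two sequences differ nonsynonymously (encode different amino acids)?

Codon 1: AGA Arg / AGA Arg — identical.
Codon 2: TGT Cys / TGT Cys — identical.
Codon 3: AAA Lys / AAA Lys — identical.
Codon 4: CGG Arg / AGA Arg — synonymous.
Codon 5: AAG Lys / AAA Lys — synonymous.
Codon 6: ACC Thr / ACC Thr — identical.
Codon 7: TTA Leu / CCG Pro — nonsynonymous.
Codon 8: CGC Arg / CGC Arg — identical.
Codon 9: CGA Arg / CGT Arg — synonymous.
Nonsynonymous differences: 1.

1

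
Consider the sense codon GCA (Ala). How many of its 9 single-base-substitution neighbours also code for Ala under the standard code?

3

Position 1: none → 0 synonymous.
Position 2: none → 0 synonymous.
Position 3: GCU, GCC, GCG → 3 synonymous.
Total: 0 + 0 + 3 = 3.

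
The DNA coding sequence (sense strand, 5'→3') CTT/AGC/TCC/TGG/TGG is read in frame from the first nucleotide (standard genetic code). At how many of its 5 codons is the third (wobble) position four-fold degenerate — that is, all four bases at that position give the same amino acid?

2

Codon 1 CTT (Leu): third position 4-fold.
Codon 2 AGC (Ser): third position 2-fold.
Codon 3 TCC (Ser): third position 4-fold.
Codon 4 TGG (Trp): third position 1-fold.
Codon 5 TGG (Trp): third position 1-fold.
Four-fold degenerate third positions: 2.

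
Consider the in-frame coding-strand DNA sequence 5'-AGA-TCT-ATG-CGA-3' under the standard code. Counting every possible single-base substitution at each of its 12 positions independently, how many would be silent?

Codon 1 (AGA, Arg): 2 synonymous substitutions.
Codon 2 (TCT, Ser): 3 synonymous substitutions.
Codon 3 (ATG, Met): 0 synonymous substitutions.
Codon 4 (CGA, Arg): 4 synonymous substitutions.
Total: 2 + 3 + 0 + 4 = 9.

9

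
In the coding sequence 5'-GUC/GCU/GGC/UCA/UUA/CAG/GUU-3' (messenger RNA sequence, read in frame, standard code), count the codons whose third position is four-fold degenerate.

5

Codon 1 GUC (Val): third position 4-fold.
Codon 2 GCU (Ala): third position 4-fold.
Codon 3 GGC (Gly): third position 4-fold.
Codon 4 UCA (Ser): third position 4-fold.
Codon 5 UUA (Leu): third position 2-fold.
Codon 6 CAG (Gln): third position 2-fold.
Codon 7 GUU (Val): third position 4-fold.
Four-fold degenerate third positions: 5.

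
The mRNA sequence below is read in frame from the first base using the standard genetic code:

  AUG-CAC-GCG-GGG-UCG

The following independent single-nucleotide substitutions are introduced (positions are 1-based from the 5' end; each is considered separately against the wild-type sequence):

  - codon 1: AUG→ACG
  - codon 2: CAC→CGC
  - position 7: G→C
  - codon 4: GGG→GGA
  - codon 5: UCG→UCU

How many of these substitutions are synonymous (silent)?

2

Codon 1: AUG (Met) → ACG (Thr) — missense.
Codon 2: CAC (His) → CGC (Arg) — missense.
Codon 3: GCG (Ala) → CCG (Pro) — missense.
Codon 4: GGG (Gly) → GGA (Gly) — synonymous.
Codon 5: UCG (Ser) → UCU (Ser) — synonymous.
Synonymous: 2 of 5.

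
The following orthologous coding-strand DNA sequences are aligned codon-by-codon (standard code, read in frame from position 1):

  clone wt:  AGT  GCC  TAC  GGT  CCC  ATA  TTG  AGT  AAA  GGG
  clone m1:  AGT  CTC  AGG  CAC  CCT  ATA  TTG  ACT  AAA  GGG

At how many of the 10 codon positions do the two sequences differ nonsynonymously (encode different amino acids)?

4

Codon 1: AGT Ser / AGT Ser — identical.
Codon 2: GCC Ala / CTC Leu — nonsynonymous.
Codon 3: TAC Tyr / AGG Arg — nonsynonymous.
Codon 4: GGT Gly / CAC His — nonsynonymous.
Codon 5: CCC Pro / CCT Pro — synonymous.
Codon 6: ATA Ile / ATA Ile — identical.
Codon 7: TTG Leu / TTG Leu — identical.
Codon 8: AGT Ser / ACT Thr — nonsynonymous.
Codon 9: AAA Lys / AAA Lys — identical.
Codon 10: GGG Gly / GGG Gly — identical.
Nonsynonymous differences: 4.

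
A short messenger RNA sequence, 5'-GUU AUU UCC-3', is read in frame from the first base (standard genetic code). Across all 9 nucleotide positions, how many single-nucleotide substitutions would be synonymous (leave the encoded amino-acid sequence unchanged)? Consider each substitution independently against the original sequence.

8

Codon 1 (GUU, Val): 3 synonymous substitutions.
Codon 2 (AUU, Ile): 2 synonymous substitutions.
Codon 3 (UCC, Ser): 3 synonymous substitutions.
Total: 3 + 2 + 3 = 8.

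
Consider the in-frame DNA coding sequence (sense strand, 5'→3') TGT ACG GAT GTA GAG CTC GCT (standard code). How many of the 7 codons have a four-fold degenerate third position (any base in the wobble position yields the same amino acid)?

4

Codon 1 TGT (Cys): third position 2-fold.
Codon 2 ACG (Thr): third position 4-fold.
Codon 3 GAT (Asp): third position 2-fold.
Codon 4 GTA (Val): third position 4-fold.
Codon 5 GAG (Glu): third position 2-fold.
Codon 6 CTC (Leu): third position 4-fold.
Codon 7 GCT (Ala): third position 4-fold.
Four-fold degenerate third positions: 4.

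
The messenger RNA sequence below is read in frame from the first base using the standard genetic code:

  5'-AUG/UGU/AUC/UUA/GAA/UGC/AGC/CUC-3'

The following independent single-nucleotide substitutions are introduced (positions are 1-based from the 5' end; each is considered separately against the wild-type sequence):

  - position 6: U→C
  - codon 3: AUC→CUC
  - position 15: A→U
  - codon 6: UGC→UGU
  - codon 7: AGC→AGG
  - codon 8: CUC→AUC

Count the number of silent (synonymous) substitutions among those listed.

2

Codon 2: UGU (Cys) → UGC (Cys) — synonymous.
Codon 3: AUC (Ile) → CUC (Leu) — missense.
Codon 5: GAA (Glu) → GAU (Asp) — missense.
Codon 6: UGC (Cys) → UGU (Cys) — synonymous.
Codon 7: AGC (Ser) → AGG (Arg) — missense.
Codon 8: CUC (Leu) → AUC (Ile) — missense.
Synonymous: 2 of 6.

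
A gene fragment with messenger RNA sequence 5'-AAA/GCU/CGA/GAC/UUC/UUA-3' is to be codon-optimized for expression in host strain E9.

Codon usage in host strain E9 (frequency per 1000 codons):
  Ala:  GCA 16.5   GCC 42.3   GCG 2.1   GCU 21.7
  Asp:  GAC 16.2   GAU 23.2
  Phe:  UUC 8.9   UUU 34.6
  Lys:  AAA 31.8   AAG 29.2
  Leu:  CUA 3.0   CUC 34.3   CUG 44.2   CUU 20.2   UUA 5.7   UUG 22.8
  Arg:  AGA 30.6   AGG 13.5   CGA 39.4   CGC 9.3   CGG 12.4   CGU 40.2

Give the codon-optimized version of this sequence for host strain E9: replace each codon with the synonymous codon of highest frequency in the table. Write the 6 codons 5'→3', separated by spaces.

AAA GCC CGU GAU UUU CUG

Codon 1 (Lys): best is AAA at 31.8.
Codon 2 (Ala): best is GCC at 42.3.
Codon 3 (Arg): best is CGU at 40.2.
Codon 4 (Asp): best is GAU at 23.2.
Codon 5 (Phe): best is UUU at 34.6.
Codon 6 (Leu): best is CUG at 44.2.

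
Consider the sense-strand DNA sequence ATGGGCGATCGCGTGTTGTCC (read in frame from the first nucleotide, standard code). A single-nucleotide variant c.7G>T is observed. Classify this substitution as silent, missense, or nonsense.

Position 7 falls in codon 3: GAT → Asp.
After the substitution the codon is TAT → Tyr.
Asp ≠ Tyr, so this is a missense mutation.

missense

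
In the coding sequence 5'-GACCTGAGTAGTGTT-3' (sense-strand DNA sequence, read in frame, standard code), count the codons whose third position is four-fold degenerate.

2

Codon 1 GAC (Asp): third position 2-fold.
Codon 2 CTG (Leu): third position 4-fold.
Codon 3 AGT (Ser): third position 2-fold.
Codon 4 AGT (Ser): third position 2-fold.
Codon 5 GTT (Val): third position 4-fold.
Four-fold degenerate third positions: 2.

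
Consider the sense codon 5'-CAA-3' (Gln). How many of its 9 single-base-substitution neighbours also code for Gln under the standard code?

Position 1: none → 0 synonymous.
Position 2: none → 0 synonymous.
Position 3: CAG → 1 synonymous.
Total: 0 + 0 + 1 = 1.

1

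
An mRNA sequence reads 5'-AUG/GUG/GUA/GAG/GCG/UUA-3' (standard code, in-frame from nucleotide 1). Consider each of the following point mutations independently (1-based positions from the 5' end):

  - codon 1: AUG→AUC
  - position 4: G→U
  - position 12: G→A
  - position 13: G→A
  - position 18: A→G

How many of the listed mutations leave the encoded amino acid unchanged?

Codon 1: AUG (Met) → AUC (Ile) — missense.
Codon 2: GUG (Val) → UUG (Leu) — missense.
Codon 4: GAG (Glu) → GAA (Glu) — synonymous.
Codon 5: GCG (Ala) → ACG (Thr) — missense.
Codon 6: UUA (Leu) → UUG (Leu) — synonymous.
Synonymous: 2 of 5.

2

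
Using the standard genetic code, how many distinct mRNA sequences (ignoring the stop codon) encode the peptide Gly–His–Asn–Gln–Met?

32

Gly: 4 codons.
His: 2 codons.
Asn: 2 codons.
Gln: 2 codons.
Met: 1 codon.
4 × 2 × 2 × 2 × 1 = 32.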